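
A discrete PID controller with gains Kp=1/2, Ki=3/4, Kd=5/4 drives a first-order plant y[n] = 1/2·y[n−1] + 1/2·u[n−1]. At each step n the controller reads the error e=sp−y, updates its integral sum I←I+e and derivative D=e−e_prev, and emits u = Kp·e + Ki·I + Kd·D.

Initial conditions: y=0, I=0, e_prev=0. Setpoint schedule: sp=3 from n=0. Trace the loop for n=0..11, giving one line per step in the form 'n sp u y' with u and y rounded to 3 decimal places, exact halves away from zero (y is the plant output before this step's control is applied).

0 3 7.500 0.000
1 3 -3.375 3.750
2 3 9.656 0.188
3 3 -4.523 4.922
4 3 11.760 0.199
5 3 -6.494 5.979
6 3 14.089 -0.257
7 3 -9.196 6.916
8 3 16.973 -1.140
9 3 -12.633 7.916
10 3 20.687 -2.359
11 3 -16.945 9.164

(exact arithmetic carried between steps; '≈' marks a value shown rounded to 6 d.p. or computed from one; I and e_prev carry over from the previous line; the table rounds u and y to 3 d.p., halves away from zero)
n=0: y=0, sp=3, e=sp−y=3; I=3, D=e−e_prev=3; u=1/2·3+3/4·3+5/4·3=7.5; next y=1/2·0+1/2·7.5=3.75
n=1: y=3.75, sp=3, e=sp−y=-0.75; I=2.25, D=e−e_prev=-3.75; u=1/2·(-0.75)+3/4·2.25+5/4·(-3.75)=-3.375; next y=1/2·3.75+1/2·(-3.375)=0.1875
n=2: y=0.1875, sp=3, e=sp−y=2.8125; I=5.0625, D=e−e_prev=3.5625; u=1/2·2.8125+3/4·5.0625+5/4·3.5625=9.65625; next y=1/2·0.1875+1/2·9.65625=4.921875
n=3: y=4.921875, sp=3, e=sp−y=-1.921875; I=3.140625, D=e−e_prev=-4.734375; u=1/2·(-1.921875)+3/4·3.140625+5/4·(-4.734375)≈-4.523438; next y=1/2·4.921875+1/2·(-4.523438)≈0.199219
n=4: y≈0.199219, sp=3, e=sp−y≈2.800781; I≈5.941406, D=e−e_prev≈4.722656; u=1/2·2.800781+3/4·5.941406+5/4·4.722656≈11.759766; next y=1/2·0.199219+1/2·11.759766≈5.979492
n=5: y≈5.979492, sp=3, e=sp−y≈-2.979492; I≈2.961914, D=e−e_prev≈-5.780273; u=1/2·(-2.979492)+3/4·2.961914+5/4·(-5.780273)≈-6.493652; next y=1/2·5.979492+1/2·(-6.493652)≈-0.257080
n=6: y≈-0.257080, sp=3, e=sp−y≈3.257080; I≈6.218994, D=e−e_prev≈6.236572; u=1/2·3.257080+3/4·6.218994+5/4·6.236572≈14.088501; next y=1/2·(-0.257080)+1/2·14.088501≈6.915710
n=7: y≈6.915710, sp=3, e=sp−y≈-3.915710; I≈2.303284, D=e−e_prev≈-7.172791; u=1/2·(-3.915710)+3/4·2.303284+5/4·(-7.172791)≈-9.196381; next y=1/2·6.915710+1/2·(-9.196381)≈-1.140335
n=8: y≈-1.140335, sp=3, e=sp−y≈4.140335; I≈6.443619, D=e−e_prev≈8.056046; u=1/2·4.140335+3/4·6.443619+5/4·8.056046≈16.972939; next y=1/2·(-1.140335)+1/2·16.972939≈7.916302
n=9: y≈7.916302, sp=3, e=sp−y≈-4.916302; I≈1.527317, D=e−e_prev≈-9.056637; u=1/2·(-4.916302)+3/4·1.527317+5/4·(-9.056637)≈-12.633459; next y=1/2·7.916302+1/2·(-12.633459)≈-2.358579
n=10: y≈-2.358579, sp=3, e=sp−y≈5.358579; I≈6.885896, D=e−e_prev≈10.274880; u=1/2·5.358579+3/4·6.885896+5/4·10.274880≈20.687312; next y=1/2·(-2.358579)+1/2·20.687312≈9.164366
n=11: y≈9.164366, sp=3, e=sp−y≈-6.164366; I≈0.721529, D=e−e_prev≈-11.522945; u=1/2·(-6.164366)+3/4·0.721529+5/4·(-11.522945)≈-16.944718; next y=1/2·9.164366+1/2·(-16.944718)≈-3.890176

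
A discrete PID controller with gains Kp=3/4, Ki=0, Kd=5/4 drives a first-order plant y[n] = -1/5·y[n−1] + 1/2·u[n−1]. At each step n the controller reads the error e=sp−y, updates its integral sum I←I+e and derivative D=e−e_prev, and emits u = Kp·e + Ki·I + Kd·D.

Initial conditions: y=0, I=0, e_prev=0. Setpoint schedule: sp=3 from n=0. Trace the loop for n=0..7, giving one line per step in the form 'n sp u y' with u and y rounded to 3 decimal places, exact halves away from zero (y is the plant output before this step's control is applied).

(exact arithmetic carried between steps; '≈' marks a value shown rounded to 6 d.p. or computed from one; I and e_prev carry over from the previous line; the table rounds u and y to 3 d.p., halves away from zero)
n=0: y=0, sp=3, e=sp−y=3; I=3, D=e−e_prev=3; u=3/4·3+0·3+5/4·3=6; next y=-1/5·0+1/2·6=3
n=1: y=3, sp=3, e=sp−y=0; I=3, D=e−e_prev=-3; u=3/4·0+0·3+5/4·(-3)=-3.75; next y=-1/5·3+1/2·(-3.75)=-2.475
n=2: y=-2.475, sp=3, e=sp−y=5.475; I=8.475, D=e−e_prev=5.475; u=3/4·5.475+0·8.475+5/4·5.475=10.95; next y=-1/5·(-2.475)+1/2·10.95=5.97
n=3: y=5.97, sp=3, e=sp−y=-2.97; I=5.505, D=e−e_prev=-8.445; u=3/4·(-2.97)+0·5.505+5/4·(-8.445)=-12.78375; next y=-1/5·5.97+1/2·(-12.78375)=-7.585875
n=4: y=-7.585875, sp=3, e=sp−y=10.585875; I=16.090875, D=e−e_prev=13.555875; u=3/4·10.585875+0·16.090875+5/4·13.555875=24.88425; next y=-1/5·(-7.585875)+1/2·24.88425=13.9593
n=5: y=13.9593, sp=3, e=sp−y=-10.9593; I=5.131575, D=e−e_prev=-21.545175; u=3/4·(-10.9593)+0·5.131575+5/4·(-21.545175)≈-35.150944; next y=-1/5·13.9593+1/2·(-35.150944)≈-20.367332
n=6: y≈-20.367332, sp=3, e=sp−y≈23.367332; I≈28.498907, D=e−e_prev≈34.326632; u=3/4·23.367332+0·28.498907+5/4·34.326632≈60.433789; next y=-1/5·(-20.367332)+1/2·60.433789≈34.290361
n=7: y≈34.290361, sp=3, e=sp−y≈-31.290361; I≈-2.791454, D=e−e_prev≈-54.657693; u=3/4·(-31.290361)+0·(-2.791454)+5/4·(-54.657693)≈-91.789886; next y=-1/5·34.290361+1/2·(-91.789886)≈-52.753015

0 3 6.000 0.000
1 3 -3.750 3.000
2 3 10.950 -2.475
3 3 -12.784 5.970
4 3 24.884 -7.586
5 3 -35.151 13.959
6 3 60.434 -20.367
7 3 -91.790 34.290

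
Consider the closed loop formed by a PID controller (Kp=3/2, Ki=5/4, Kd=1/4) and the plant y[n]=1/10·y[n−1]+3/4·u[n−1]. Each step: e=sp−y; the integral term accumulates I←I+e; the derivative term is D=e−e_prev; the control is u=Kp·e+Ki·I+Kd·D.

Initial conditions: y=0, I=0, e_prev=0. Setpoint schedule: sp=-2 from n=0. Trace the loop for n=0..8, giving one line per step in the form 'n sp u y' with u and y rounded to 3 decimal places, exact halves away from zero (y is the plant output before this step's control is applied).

(exact arithmetic carried between steps; '≈' marks a value shown rounded to 6 d.p. or computed from one; I and e_prev carry over from the previous line; the table rounds u and y to 3 d.p., halves away from zero)
n=0: y=0, sp=-2, e=sp−y=-2; I=-2, D=e−e_prev=-2; u=3/2·(-2)+5/4·(-2)+1/4·(-2)=-6; next y=1/10·0+3/4·(-6)=-4.5
n=1: y=-4.5, sp=-2, e=sp−y=2.5; I=0.5, D=e−e_prev=4.5; u=3/2·2.5+5/4·0.5+1/4·4.5=5.5; next y=1/10·(-4.5)+3/4·5.5=3.675
n=2: y=3.675, sp=-2, e=sp−y=-5.675; I=-5.175, D=e−e_prev=-8.175; u=3/2·(-5.675)+5/4·(-5.175)+1/4·(-8.175)=-17.025; next y=1/10·3.675+3/4·(-17.025)=-12.40125
n=3: y=-12.40125, sp=-2, e=sp−y=10.40125; I=5.22625, D=e−e_prev=16.07625; u=3/2·10.40125+5/4·5.22625+1/4·16.07625=26.15375; next y=1/10·(-12.40125)+3/4·26.15375≈18.375188
n=4: y≈18.375188, sp=-2, e=sp−y≈-20.375188; I≈-15.148938, D=e−e_prev≈-30.776438; u=3/2·(-20.375188)+5/4·(-15.148938)+1/4·(-30.776438)≈-57.193063; next y=1/10·18.375188+3/4·(-57.193063)≈-41.057278
n=5: y≈-41.057278, sp=-2, e=sp−y≈39.057278; I≈23.908341, D=e−e_prev≈59.432466; u=3/2·39.057278+5/4·23.908341+1/4·59.432466≈103.329459; next y=1/10·(-41.057278)+3/4·103.329459≈73.391367
n=6: y≈73.391367, sp=-2, e=sp−y≈-75.391367; I≈-51.483026, D=e−e_prev≈-114.448645; u=3/2·(-75.391367)+5/4·(-51.483026)+1/4·(-114.448645)≈-206.052994; next y=1/10·73.391367+3/4·(-206.052994)≈-147.200609
n=7: y≈-147.200609, sp=-2, e=sp−y≈145.200609; I≈93.717583, D=e−e_prev≈220.591975; u=3/2·145.200609+5/4·93.717583+1/4·220.591975≈390.095885; next y=1/10·(-147.200609)+3/4·390.095885≈277.851853
n=8: y≈277.851853, sp=-2, e=sp−y≈-279.851853; I≈-186.134270, D=e−e_prev≈-425.052462; u=3/2·(-279.851853)+5/4·(-186.134270)+1/4·(-425.052462)≈-758.708733; next y=1/10·277.851853+3/4·(-758.708733)≈-541.246365

0 -2 -6.000 0.000
1 -2 5.500 -4.500
2 -2 -17.025 3.675
3 -2 26.154 -12.401
4 -2 -57.193 18.375
5 -2 103.329 -41.057
6 -2 -206.053 73.391
7 -2 390.096 -147.201
8 -2 -758.709 277.852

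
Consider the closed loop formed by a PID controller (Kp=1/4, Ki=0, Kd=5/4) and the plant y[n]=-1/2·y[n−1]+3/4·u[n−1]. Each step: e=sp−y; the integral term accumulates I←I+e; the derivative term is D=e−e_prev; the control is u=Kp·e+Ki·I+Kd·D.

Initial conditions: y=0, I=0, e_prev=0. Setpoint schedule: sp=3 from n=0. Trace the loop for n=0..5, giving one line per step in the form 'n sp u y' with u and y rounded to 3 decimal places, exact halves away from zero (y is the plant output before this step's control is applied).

(exact arithmetic carried between steps; '≈' marks a value shown rounded to 6 d.p. or computed from one; I and e_prev carry over from the previous line; the table rounds u and y to 3 d.p., halves away from zero)
n=0: y=0, sp=3, e=sp−y=3; I=3, D=e−e_prev=3; u=1/4·3+0·3+5/4·3=4.5; next y=-1/2·0+3/4·4.5=3.375
n=1: y=3.375, sp=3, e=sp−y=-0.375; I=2.625, D=e−e_prev=-3.375; u=1/4·(-0.375)+0·2.625+5/4·(-3.375)=-4.3125; next y=-1/2·3.375+3/4·(-4.3125)=-4.921875
n=2: y=-4.921875, sp=3, e=sp−y=7.921875; I=10.546875, D=e−e_prev=8.296875; u=1/4·7.921875+0·10.546875+5/4·8.296875≈12.351563; next y=-1/2·(-4.921875)+3/4·12.351563≈11.724609
n=3: y≈11.724609, sp=3, e=sp−y≈-8.724609; I≈1.822266, D=e−e_prev≈-16.646484; u=1/4·(-8.724609)+0·1.822266+5/4·(-16.646484)≈-22.989258; next y=-1/2·11.724609+3/4·(-22.989258)≈-23.104248
n=4: y≈-23.104248, sp=3, e=sp−y≈26.104248; I≈27.926514, D=e−e_prev≈34.828857; u=1/4·26.104248+0·27.926514+5/4·34.828857≈50.062134; next y=-1/2·(-23.104248)+3/4·50.062134≈49.098724
n=5: y≈49.098724, sp=3, e=sp−y≈-46.098724; I≈-18.172211, D=e−e_prev≈-72.202972; u=1/4·(-46.098724)+0·(-18.172211)+5/4·(-72.202972)≈-101.778397; next y=-1/2·49.098724+3/4·(-101.778397)≈-100.883160

0 3 4.500 0.000
1 3 -4.313 3.375
2 3 12.352 -4.922
3 3 -22.989 11.725
4 3 50.062 -23.104
5 3 -101.778 49.099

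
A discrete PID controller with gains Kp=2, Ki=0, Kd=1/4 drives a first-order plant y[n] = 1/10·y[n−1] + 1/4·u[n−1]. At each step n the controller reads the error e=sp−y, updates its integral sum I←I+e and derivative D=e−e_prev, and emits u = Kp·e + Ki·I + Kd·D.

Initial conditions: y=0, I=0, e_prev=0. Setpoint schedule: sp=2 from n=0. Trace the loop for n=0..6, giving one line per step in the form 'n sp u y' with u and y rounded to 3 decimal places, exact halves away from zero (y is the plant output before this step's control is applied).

(exact arithmetic carried between steps; '≈' marks a value shown rounded to 6 d.p. or computed from one; I and e_prev carry over from the previous line; the table rounds u and y to 3 d.p., halves away from zero)
n=0: y=0, sp=2, e=sp−y=2; I=2, D=e−e_prev=2; u=2·2+0·2+1/4·2=4.5; next y=1/10·0+1/4·4.5=1.125
n=1: y=1.125, sp=2, e=sp−y=0.875; I=2.875, D=e−e_prev=-1.125; u=2·0.875+0·2.875+1/4·(-1.125)=1.46875; next y=1/10·1.125+1/4·1.46875≈0.479688
n=2: y≈0.479688, sp=2, e=sp−y≈1.520313; I≈4.395313, D=e−e_prev≈0.645313; u=2·1.520313+0·4.395313+1/4·0.645313≈3.201953; next y=1/10·0.479688+1/4·3.201953≈0.848457
n=3: y≈0.848457, sp=2, e=sp−y≈1.151543; I≈5.546855, D=e−e_prev≈-0.368770; u=2·1.151543+0·5.546855+1/4·(-0.368770)≈2.210894; next y=1/10·0.848457+1/4·2.210894≈0.637569
n=4: y≈0.637569, sp=2, e=sp−y≈1.362431; I≈6.909286, D=e−e_prev≈0.210888; u=2·1.362431+0·6.909286+1/4·0.210888≈2.777584; next y=1/10·0.637569+1/4·2.777584≈0.758153
n=5: y≈0.758153, sp=2, e=sp−y≈1.241847; I≈8.151134, D=e−e_prev≈-0.120584; u=2·1.241847+0·8.151134+1/4·(-0.120584)≈2.453548; next y=1/10·0.758153+1/4·2.453548≈0.689202
n=6: y≈0.689202, sp=2, e=sp−y≈1.310798; I≈9.461931, D=e−e_prev≈0.068950; u=2·1.310798+0·9.461931+1/4·0.068950≈2.638833; next y=1/10·0.689202+1/4·2.638833≈0.728628

0 2 4.500 0.000
1 2 1.469 1.125
2 2 3.202 0.480
3 2 2.211 0.848
4 2 2.778 0.638
5 2 2.454 0.758
6 2 2.639 0.689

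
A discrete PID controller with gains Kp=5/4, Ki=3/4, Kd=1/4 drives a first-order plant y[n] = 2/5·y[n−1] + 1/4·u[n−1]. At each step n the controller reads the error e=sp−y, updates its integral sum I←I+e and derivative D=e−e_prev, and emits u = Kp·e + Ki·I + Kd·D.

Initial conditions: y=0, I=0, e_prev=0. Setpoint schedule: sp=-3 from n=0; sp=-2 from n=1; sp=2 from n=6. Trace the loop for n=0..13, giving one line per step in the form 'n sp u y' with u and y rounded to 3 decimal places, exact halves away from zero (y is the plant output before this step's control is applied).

0 -3 -6.750 0.000
1 -2 -2.203 -1.688
2 -2 -4.148 -1.226
3 -2 -3.935 -1.527
4 -2 -4.213 -1.595
5 -2 -4.317 -1.691
6 2 4.572 -1.756
7 2 1.431 0.441
8 2 2.940 0.534
9 2 3.130 0.949
10 2 3.542 1.162
11 2 3.800 1.350
12 2 4.020 1.490
13 2 4.188 1.601

(exact arithmetic carried between steps; '≈' marks a value shown rounded to 6 d.p. or computed from one; I and e_prev carry over from the previous line; the table rounds u and y to 3 d.p., halves away from zero)
n=0: y=0, sp=-3, e=sp−y=-3; I=-3, D=e−e_prev=-3; u=5/4·(-3)+3/4·(-3)+1/4·(-3)=-6.75; next y=2/5·0+1/4·(-6.75)=-1.6875
n=1: y=-1.6875, sp=-2, e=sp−y=-0.3125; I=-3.3125, D=e−e_prev=2.6875; u=5/4·(-0.3125)+3/4·(-3.3125)+1/4·2.6875=-2.203125; next y=2/5·(-1.6875)+1/4·(-2.203125)≈-1.225781
n=2: y≈-1.225781, sp=-2, e=sp−y≈-0.774219; I≈-4.086719, D=e−e_prev≈-0.461719; u=5/4·(-0.774219)+3/4·(-4.086719)+1/4·(-0.461719)≈-4.148242; next y=2/5·(-1.225781)+1/4·(-4.148242)≈-1.527373
n=3: y≈-1.527373, sp=-2, e=sp−y≈-0.472627; I≈-4.559346, D=e−e_prev≈0.301592; u=5/4·(-0.472627)+3/4·(-4.559346)+1/4·0.301592≈-3.934895; next y=2/5·(-1.527373)+1/4·(-3.934895)≈-1.594673
n=4: y≈-1.594673, sp=-2, e=sp−y≈-0.405327; I≈-4.964673, D=e−e_prev≈0.067300; u=5/4·(-0.405327)+3/4·(-4.964673)+1/4·0.067300≈-4.213338; next y=2/5·(-1.594673)+1/4·(-4.213338)≈-1.691204
n=5: y≈-1.691204, sp=-2, e=sp−y≈-0.308796; I≈-5.273469, D=e−e_prev≈0.096531; u=5/4·(-0.308796)+3/4·(-5.273469)+1/4·0.096531≈-4.316964; next y=2/5·(-1.691204)+1/4·(-4.316964)≈-1.755723
n=6: y≈-1.755723, sp=2, e=sp−y≈3.755723; I≈-1.517746, D=e−e_prev≈4.064519; u=5/4·3.755723+3/4·(-1.517746)+1/4·4.064519≈4.572473; next y=2/5·(-1.755723)+1/4·4.572473≈0.440829
n=7: y≈0.440829, sp=2, e=sp−y≈1.559171; I≈0.041424, D=e−e_prev≈-2.196552; u=5/4·1.559171+3/4·0.041424+1/4·(-2.196552)≈1.430894; next y=2/5·0.440829+1/4·1.430894≈0.534055
n=8: y≈0.534055, sp=2, e=sp−y≈1.465945; I≈1.507369, D=e−e_prev≈-0.093226; u=5/4·1.465945+3/4·1.507369+1/4·(-0.093226)≈2.939652; next y=2/5·0.534055+1/4·2.939652≈0.948535
n=9: y≈0.948535, sp=2, e=sp−y≈1.051465; I≈2.558834, D=e−e_prev≈-0.414480; u=5/4·1.051465+3/4·2.558834+1/4·(-0.414480)≈3.129837; next y=2/5·0.948535+1/4·3.129837≈1.161873
n=10: y≈1.161873, sp=2, e=sp−y≈0.838127; I≈3.396961, D=e−e_prev≈-0.213338; u=5/4·0.838127+3/4·3.396961+1/4·(-0.213338)≈3.542045; next y=2/5·1.161873+1/4·3.542045≈1.350260
n=11: y≈1.350260, sp=2, e=sp−y≈0.649740; I≈4.046701, D=e−e_prev≈-0.188387; u=5/4·0.649740+3/4·4.046701+1/4·(-0.188387)≈3.800103; next y=2/5·1.350260+1/4·3.800103≈1.490130
n=12: y≈1.490130, sp=2, e=sp−y≈0.509870; I≈4.556571, D=e−e_prev≈-0.139869; u=5/4·0.509870+3/4·4.556571+1/4·(-0.139869)≈4.019798; next y=2/5·1.490130+1/4·4.019798≈1.601002
n=13: y≈1.601002, sp=2, e=sp−y≈0.398998; I≈4.955569, D=e−e_prev≈-0.110872; u=5/4·0.398998+3/4·4.955569+1/4·(-0.110872)≈4.187707; next y=2/5·1.601002+1/4·4.187707≈1.687327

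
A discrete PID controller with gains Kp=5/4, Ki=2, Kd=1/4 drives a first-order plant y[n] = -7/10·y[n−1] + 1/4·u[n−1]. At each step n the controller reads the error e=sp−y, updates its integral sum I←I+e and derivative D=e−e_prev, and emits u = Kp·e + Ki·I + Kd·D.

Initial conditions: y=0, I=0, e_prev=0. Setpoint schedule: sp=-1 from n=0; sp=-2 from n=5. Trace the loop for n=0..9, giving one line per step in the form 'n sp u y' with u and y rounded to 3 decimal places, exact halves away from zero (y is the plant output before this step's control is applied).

(exact arithmetic carried between steps; '≈' marks a value shown rounded to 6 d.p. or computed from one; I and e_prev carry over from the previous line; the table rounds u and y to 3 d.p., halves away from zero)
n=0: y=0, sp=-1, e=sp−y=-1; I=-1, D=e−e_prev=-1; u=5/4·(-1)+2·(-1)+1/4·(-1)=-3.5; next y=-7/10·0+1/4·(-3.5)=-0.875
n=1: y=-0.875, sp=-1, e=sp−y=-0.125; I=-1.125, D=e−e_prev=0.875; u=5/4·(-0.125)+2·(-1.125)+1/4·0.875=-2.1875; next y=-7/10·(-0.875)+1/4·(-2.1875)=0.065625
n=2: y=0.065625, sp=-1, e=sp−y=-1.065625; I=-2.190625, D=e−e_prev=-0.940625; u=5/4·(-1.065625)+2·(-2.190625)+1/4·(-0.940625)≈-5.948438; next y=-7/10·0.065625+1/4·(-5.948438)≈-1.533047
n=3: y≈-1.533047, sp=-1, e=sp−y≈0.533047; I≈-1.657578, D=e−e_prev≈1.598672; u=5/4·0.533047+2·(-1.657578)+1/4·1.598672≈-2.249180; next y=-7/10·(-1.533047)+1/4·(-2.249180)≈0.510838
n=4: y≈0.510838, sp=-1, e=sp−y≈-1.510838; I≈-3.168416, D=e−e_prev≈-2.043885; u=5/4·(-1.510838)+2·(-3.168416)+1/4·(-2.043885)≈-8.736351; next y=-7/10·0.510838+1/4·(-8.736351)≈-2.541674
n=5: y≈-2.541674, sp=-2, e=sp−y≈0.541674; I≈-2.626742, D=e−e_prev≈2.052512; u=5/4·0.541674+2·(-2.626742)+1/4·2.052512≈-4.063263; next y=-7/10·(-2.541674)+1/4·(-4.063263)≈0.763356
n=6: y≈0.763356, sp=-2, e=sp−y≈-2.763356; I≈-5.390098, D=e−e_prev≈-3.305030; u=5/4·(-2.763356)+2·(-5.390098)+1/4·(-3.305030)≈-15.060649; next y=-7/10·0.763356+1/4·(-15.060649)≈-4.299512
n=7: y≈-4.299512, sp=-2, e=sp−y≈2.299512; I≈-3.090586, D=e−e_prev≈5.062868; u=5/4·2.299512+2·(-3.090586)+1/4·5.062868≈-2.041067; next y=-7/10·(-4.299512)+1/4·(-2.041067)≈2.499391
n=8: y≈2.499391, sp=-2, e=sp−y≈-4.499391; I≈-7.589978, D=e−e_prev≈-6.798903; u=5/4·(-4.499391)+2·(-7.589978)+1/4·(-6.798903)≈-22.503921; next y=-7/10·2.499391+1/4·(-22.503921)≈-7.375554
n=9: y≈-7.375554, sp=-2, e=sp−y≈5.375554; I≈-2.214424, D=e−e_prev≈9.874946; u=5/4·5.375554+2·(-2.214424)+1/4·9.874946≈4.759332; next y=-7/10·(-7.375554)+1/4·4.759332≈6.352721

0 -1 -3.500 0.000
1 -1 -2.188 -0.875
2 -1 -5.948 0.066
3 -1 -2.249 -1.533
4 -1 -8.736 0.511
5 -2 -4.063 -2.542
6 -2 -15.061 0.763
7 -2 -2.041 -4.300
8 -2 -22.504 2.499
9 -2 4.759 -7.376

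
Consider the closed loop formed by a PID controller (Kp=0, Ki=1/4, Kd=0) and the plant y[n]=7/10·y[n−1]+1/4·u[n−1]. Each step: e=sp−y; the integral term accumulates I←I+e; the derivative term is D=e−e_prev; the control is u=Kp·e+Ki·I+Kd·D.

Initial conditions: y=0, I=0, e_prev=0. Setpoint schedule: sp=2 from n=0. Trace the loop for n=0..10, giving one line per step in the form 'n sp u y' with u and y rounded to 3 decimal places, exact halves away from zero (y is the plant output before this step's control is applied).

(exact arithmetic carried between steps; '≈' marks a value shown rounded to 6 d.p. or computed from one; I and e_prev carry over from the previous line; the table rounds u and y to 3 d.p., halves away from zero)
n=0: y=0, sp=2, e=sp−y=2; I=2, D=e−e_prev=2; u=0·2+1/4·2+0·2=0.5; next y=7/10·0+1/4·0.5=0.125
n=1: y=0.125, sp=2, e=sp−y=1.875; I=3.875, D=e−e_prev=-0.125; u=0·1.875+1/4·3.875+0·(-0.125)=0.96875; next y=7/10·0.125+1/4·0.96875≈0.329688
n=2: y≈0.329688, sp=2, e=sp−y≈1.670313; I≈5.545313, D=e−e_prev≈-0.204688; u=0·1.670313+1/4·5.545313+0·(-0.204688)≈1.386328; next y=7/10·0.329688+1/4·1.386328≈0.577363
n=3: y≈0.577363, sp=2, e=sp−y≈1.422637; I≈6.967949, D=e−e_prev≈-0.247676; u=0·1.422637+1/4·6.967949+0·(-0.247676)≈1.741987; next y=7/10·0.577363+1/4·1.741987≈0.839651
n=4: y≈0.839651, sp=2, e=sp−y≈1.160349; I≈8.128298, D=e−e_prev≈-0.262288; u=0·1.160349+1/4·8.128298+0·(-0.262288)≈2.032075; next y=7/10·0.839651+1/4·2.032075≈1.095774
n=5: y≈1.095774, sp=2, e=sp−y≈0.904226; I≈9.032524, D=e−e_prev≈-0.256123; u=0·0.904226+1/4·9.032524+0·(-0.256123)≈2.258131; next y=7/10·1.095774+1/4·2.258131≈1.331575
n=6: y≈1.331575, sp=2, e=sp−y≈0.668425; I≈9.700949, D=e−e_prev≈-0.235800; u=0·0.668425+1/4·9.700949+0·(-0.235800)≈2.425237; next y=7/10·1.331575+1/4·2.425237≈1.538412
n=7: y≈1.538412, sp=2, e=sp−y≈0.461588; I≈10.162537, D=e−e_prev≈-0.206837; u=0·0.461588+1/4·10.162537+0·(-0.206837)≈2.540634; next y=7/10·1.538412+1/4·2.540634≈1.712047
n=8: y≈1.712047, sp=2, e=sp−y≈0.287953; I≈10.450490, D=e−e_prev≈-0.173635; u=0·0.287953+1/4·10.450490+0·(-0.173635)≈2.612623; next y=7/10·1.712047+1/4·2.612623≈1.851588
n=9: y≈1.851588, sp=2, e=sp−y≈0.148412; I≈10.598902, D=e−e_prev≈-0.139542; u=0·0.148412+1/4·10.598902+0·(-0.139542)≈2.649726; next y=7/10·1.851588+1/4·2.649726≈1.958543
n=10: y≈1.958543, sp=2, e=sp−y≈0.041457; I≈10.640359, D=e−e_prev≈-0.106955; u=0·0.041457+1/4·10.640359+0·(-0.106955)≈2.660090; next y=7/10·1.958543+1/4·2.660090≈2.036003

0 2 0.500 0.000
1 2 0.969 0.125
2 2 1.386 0.330
3 2 1.742 0.577
4 2 2.032 0.840
5 2 2.258 1.096
6 2 2.425 1.332
7 2 2.541 1.538
8 2 2.613 1.712
9 2 2.650 1.852
10 2 2.660 1.959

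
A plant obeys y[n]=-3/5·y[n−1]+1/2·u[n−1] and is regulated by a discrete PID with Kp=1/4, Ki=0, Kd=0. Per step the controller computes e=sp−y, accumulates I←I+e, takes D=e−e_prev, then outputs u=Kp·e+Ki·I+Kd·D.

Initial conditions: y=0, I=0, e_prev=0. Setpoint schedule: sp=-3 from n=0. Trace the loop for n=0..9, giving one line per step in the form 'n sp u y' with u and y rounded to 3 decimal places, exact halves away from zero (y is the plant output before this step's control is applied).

(exact arithmetic carried between steps; '≈' marks a value shown rounded to 6 d.p. or computed from one; I and e_prev carry over from the previous line; the table rounds u and y to 3 d.p., halves away from zero)
n=0: y=0, sp=-3, e=sp−y=-3; I=-3, D=e−e_prev=-3; u=1/4·(-3)+0·(-3)+0·(-3)=-0.75; next y=-3/5·0+1/2·(-0.75)=-0.375
n=1: y=-0.375, sp=-3, e=sp−y=-2.625; I=-5.625, D=e−e_prev=0.375; u=1/4·(-2.625)+0·(-5.625)+0·0.375=-0.65625; next y=-3/5·(-0.375)+1/2·(-0.65625)=-0.103125
n=2: y=-0.103125, sp=-3, e=sp−y=-2.896875; I=-8.521875, D=e−e_prev=-0.271875; u=1/4·(-2.896875)+0·(-8.521875)+0·(-0.271875)≈-0.724219; next y=-3/5·(-0.103125)+1/2·(-0.724219)≈-0.300234
n=3: y≈-0.300234, sp=-3, e=sp−y≈-2.699766; I≈-11.221641, D=e−e_prev≈0.197109; u=1/4·(-2.699766)+0·(-11.221641)+0·0.197109≈-0.674941; next y=-3/5·(-0.300234)+1/2·(-0.674941)≈-0.157330
n=4: y≈-0.157330, sp=-3, e=sp−y≈-2.842670; I≈-14.064311, D=e−e_prev≈-0.142904; u=1/4·(-2.842670)+0·(-14.064311)+0·(-0.142904)≈-0.710667; next y=-3/5·(-0.157330)+1/2·(-0.710667)≈-0.260936
n=5: y≈-0.260936, sp=-3, e=sp−y≈-2.739064; I≈-16.803375, D=e−e_prev≈0.103606; u=1/4·(-2.739064)+0·(-16.803375)+0·0.103606≈-0.684766; next y=-3/5·(-0.260936)+1/2·(-0.684766)≈-0.185822
n=6: y≈-0.185822, sp=-3, e=sp−y≈-2.814178; I≈-19.617553, D=e−e_prev≈-0.075114; u=1/4·(-2.814178)+0·(-19.617553)+0·(-0.075114)≈-0.703545; next y=-3/5·(-0.185822)+1/2·(-0.703545)≈-0.240279
n=7: y≈-0.240279, sp=-3, e=sp−y≈-2.759721; I≈-22.377274, D=e−e_prev≈0.054458; u=1/4·(-2.759721)+0·(-22.377274)+0·0.054458≈-0.689930; next y=-3/5·(-0.240279)+1/2·(-0.689930)≈-0.200797
n=8: y≈-0.200797, sp=-3, e=sp−y≈-2.799203; I≈-25.176476, D=e−e_prev≈-0.039482; u=1/4·(-2.799203)+0·(-25.176476)+0·(-0.039482)≈-0.699801; next y=-3/5·(-0.200797)+1/2·(-0.699801)≈-0.229422
n=9: y≈-0.229422, sp=-3, e=sp−y≈-2.770578; I≈-27.947055, D=e−e_prev≈0.028624; u=1/4·(-2.770578)+0·(-27.947055)+0·0.028624≈-0.692645; next y=-3/5·(-0.229422)+1/2·(-0.692645)≈-0.208669

0 -3 -0.750 0.000
1 -3 -0.656 -0.375
2 -3 -0.724 -0.103
3 -3 -0.675 -0.300
4 -3 -0.711 -0.157
5 -3 -0.685 -0.261
6 -3 -0.704 -0.186
7 -3 -0.690 -0.240
8 -3 -0.700 -0.201
9 -3 -0.693 -0.229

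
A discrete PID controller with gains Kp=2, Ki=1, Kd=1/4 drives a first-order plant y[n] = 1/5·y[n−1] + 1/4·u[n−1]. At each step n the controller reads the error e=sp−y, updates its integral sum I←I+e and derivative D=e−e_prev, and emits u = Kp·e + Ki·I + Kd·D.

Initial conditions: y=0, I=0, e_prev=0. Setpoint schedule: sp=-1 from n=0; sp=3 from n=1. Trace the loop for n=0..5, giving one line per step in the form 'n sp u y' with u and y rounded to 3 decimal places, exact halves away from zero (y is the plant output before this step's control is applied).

0 -1 -3.250 0.000
1 3 11.641 -0.813
2 3 2.679 2.748
3 3 8.789 1.219
4 3 6.217 2.441
5 3 8.377 2.042

(exact arithmetic carried between steps; '≈' marks a value shown rounded to 6 d.p. or computed from one; I and e_prev carry over from the previous line; the table rounds u and y to 3 d.p., halves away from zero)
n=0: y=0, sp=-1, e=sp−y=-1; I=-1, D=e−e_prev=-1; u=2·(-1)+1·(-1)+1/4·(-1)=-3.25; next y=1/5·0+1/4·(-3.25)=-0.8125
n=1: y=-0.8125, sp=3, e=sp−y=3.8125; I=2.8125, D=e−e_prev=4.8125; u=2·3.8125+1·2.8125+1/4·4.8125=11.640625; next y=1/5·(-0.8125)+1/4·11.640625≈2.747656
n=2: y≈2.747656, sp=3, e=sp−y≈0.252344; I≈3.064844, D=e−e_prev≈-3.560156; u=2·0.252344+1·3.064844+1/4·(-3.560156)≈2.679492; next y=1/5·2.747656+1/4·2.679492≈1.219404
n=3: y≈1.219404, sp=3, e=sp−y≈1.780596; I≈4.845439, D=e−e_prev≈1.528252; u=2·1.780596+1·4.845439+1/4·1.528252≈8.788694; next y=1/5·1.219404+1/4·8.788694≈2.441054
n=4: y≈2.441054, sp=3, e=sp−y≈0.558946; I≈5.404385, D=e−e_prev≈-1.221650; u=2·0.558946+1·5.404385+1/4·(-1.221650)≈6.216864; next y=1/5·2.441054+1/4·6.216864≈2.042427
n=5: y≈2.042427, sp=3, e=sp−y≈0.957573; I≈6.361958, D=e−e_prev≈0.398627; u=2·0.957573+1·6.361958+1/4·0.398627≈8.376761; next y=1/5·2.042427+1/4·8.376761≈2.502676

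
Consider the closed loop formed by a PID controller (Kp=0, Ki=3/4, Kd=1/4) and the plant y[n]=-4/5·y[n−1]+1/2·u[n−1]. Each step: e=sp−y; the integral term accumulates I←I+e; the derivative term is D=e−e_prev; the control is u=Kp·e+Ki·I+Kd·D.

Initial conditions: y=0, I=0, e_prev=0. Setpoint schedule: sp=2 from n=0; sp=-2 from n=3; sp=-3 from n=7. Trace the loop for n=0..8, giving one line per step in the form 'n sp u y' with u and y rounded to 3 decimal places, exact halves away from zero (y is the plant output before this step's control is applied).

(exact arithmetic carried between steps; '≈' marks a value shown rounded to 6 d.p. or computed from one; I and e_prev carry over from the previous line; the table rounds u and y to 3 d.p., halves away from zero)
n=0: y=0, sp=2, e=sp−y=2; I=2, D=e−e_prev=2; u=0·2+3/4·2+1/4·2=2; next y=-4/5·0+1/2·2=1
n=1: y=1, sp=2, e=sp−y=1; I=3, D=e−e_prev=-1; u=0·1+3/4·3+1/4·(-1)=2; next y=-4/5·1+1/2·2=0.2
n=2: y=0.2, sp=2, e=sp−y=1.8; I=4.8, D=e−e_prev=0.8; u=0·1.8+3/4·4.8+1/4·0.8=3.8; next y=-4/5·0.2+1/2·3.8=1.74
n=3: y=1.74, sp=-2, e=sp−y=-3.74; I=1.06, D=e−e_prev=-5.54; u=0·(-3.74)+3/4·1.06+1/4·(-5.54)=-0.59; next y=-4/5·1.74+1/2·(-0.59)=-1.687
n=4: y=-1.687, sp=-2, e=sp−y=-0.313; I=0.747, D=e−e_prev=3.427; u=0·(-0.313)+3/4·0.747+1/4·3.427=1.417; next y=-4/5·(-1.687)+1/2·1.417=2.0581
n=5: y=2.0581, sp=-2, e=sp−y=-4.0581; I=-3.3111, D=e−e_prev=-3.7451; u=0·(-4.0581)+3/4·(-3.3111)+1/4·(-3.7451)=-3.4196; next y=-4/5·2.0581+1/2·(-3.4196)=-3.35628
n=6: y=-3.35628, sp=-2, e=sp−y=1.35628; I=-1.95482, D=e−e_prev=5.41438; u=0·1.35628+3/4·(-1.95482)+1/4·5.41438=-0.11252; next y=-4/5·(-3.35628)+1/2·(-0.11252)=2.628764
n=7: y=2.628764, sp=-3, e=sp−y=-5.628764; I=-7.583584, D=e−e_prev=-6.985044; u=0·(-5.628764)+3/4·(-7.583584)+1/4·(-6.985044)=-7.433949; next y=-4/5·2.628764+1/2·(-7.433949)≈-5.819986
n=8: y≈-5.819986, sp=-3, e=sp−y≈2.819986; I≈-4.763598, D=e−e_prev≈8.448750; u=0·2.819986+3/4·(-4.763598)+1/4·8.448750≈-1.460511; next y=-4/5·(-5.819986)+1/2·(-1.460511)≈3.925733

0 2 2.000 0.000
1 2 2.000 1.000
2 2 3.800 0.200
3 -2 -0.590 1.740
4 -2 1.417 -1.687
5 -2 -3.420 2.058
6 -2 -0.113 -3.356
7 -3 -7.434 2.629
8 -3 -1.461 -5.820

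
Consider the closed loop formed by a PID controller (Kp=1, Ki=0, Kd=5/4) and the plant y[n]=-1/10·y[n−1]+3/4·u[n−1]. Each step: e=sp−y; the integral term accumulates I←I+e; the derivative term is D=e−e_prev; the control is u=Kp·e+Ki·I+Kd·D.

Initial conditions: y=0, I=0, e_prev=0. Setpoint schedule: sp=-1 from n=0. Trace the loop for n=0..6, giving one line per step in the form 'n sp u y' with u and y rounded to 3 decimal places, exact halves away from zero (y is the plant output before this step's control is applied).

0 -1 -2.250 0.000
1 -1 2.797 -1.688
2 -1 -8.209 2.266
3 -1 16.195 -6.383
4 -1 -37.745 12.785
5 -1 81.552 -29.587
6 -1 -182.260 64.123

(exact arithmetic carried between steps; '≈' marks a value shown rounded to 6 d.p. or computed from one; I and e_prev carry over from the previous line; the table rounds u and y to 3 d.p., halves away from zero)
n=0: y=0, sp=-1, e=sp−y=-1; I=-1, D=e−e_prev=-1; u=1·(-1)+0·(-1)+5/4·(-1)=-2.25; next y=-1/10·0+3/4·(-2.25)=-1.6875
n=1: y=-1.6875, sp=-1, e=sp−y=0.6875; I=-0.3125, D=e−e_prev=1.6875; u=1·0.6875+0·(-0.3125)+5/4·1.6875=2.796875; next y=-1/10·(-1.6875)+3/4·2.796875≈2.266406
n=2: y≈2.266406, sp=-1, e=sp−y≈-3.266406; I≈-3.578906, D=e−e_prev≈-3.953906; u=1·(-3.266406)+0·(-3.578906)+5/4·(-3.953906)≈-8.208789; next y=-1/10·2.266406+3/4·(-8.208789)≈-6.383232
n=3: y≈-6.383232, sp=-1, e=sp−y≈5.383232; I≈1.804326, D=e−e_prev≈8.649639; u=1·5.383232+0·1.804326+5/4·8.649639≈16.195281; next y=-1/10·(-6.383232)+3/4·16.195281≈12.784784
n=4: y≈12.784784, sp=-1, e=sp−y≈-13.784784; I≈-11.980458, D=e−e_prev≈-19.168016; u=1·(-13.784784)+0·(-11.980458)+5/4·(-19.168016)≈-37.744804; next y=-1/10·12.784784+3/4·(-37.744804)≈-29.587081
n=5: y≈-29.587081, sp=-1, e=sp−y≈28.587081; I≈16.606624, D=e−e_prev≈42.371865; u=1·28.587081+0·16.606624+5/4·42.371865≈81.551913; next y=-1/10·(-29.587081)+3/4·81.551913≈64.122643
n=6: y≈64.122643, sp=-1, e=sp−y≈-65.122643; I≈-48.516019, D=e−e_prev≈-93.709724; u=1·(-65.122643)+0·(-48.516019)+5/4·(-93.709724)≈-182.259798; next y=-1/10·64.122643+3/4·(-182.259798)≈-143.107113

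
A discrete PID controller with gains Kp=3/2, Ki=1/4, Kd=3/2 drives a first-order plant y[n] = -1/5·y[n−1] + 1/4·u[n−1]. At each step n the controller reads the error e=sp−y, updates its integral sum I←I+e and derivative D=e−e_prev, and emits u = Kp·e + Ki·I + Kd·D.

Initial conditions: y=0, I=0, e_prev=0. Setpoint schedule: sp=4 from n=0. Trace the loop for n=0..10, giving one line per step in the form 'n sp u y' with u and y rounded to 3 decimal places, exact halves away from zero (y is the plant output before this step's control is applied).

0 4 13.000 0.000
1 4 -2.563 3.250
2 4 17.257 -1.291
3 4 -7.286 4.572
4 4 25.118 -2.736
5 4 -15.239 6.827
6 4 37.404 -5.175
7 4 -28.879 10.386
8 4 56.835 -9.297
9 4 -51.801 16.068
10 4 87.984 -16.164

(exact arithmetic carried between steps; '≈' marks a value shown rounded to 6 d.p. or computed from one; I and e_prev carry over from the previous line; the table rounds u and y to 3 d.p., halves away from zero)
n=0: y=0, sp=4, e=sp−y=4; I=4, D=e−e_prev=4; u=3/2·4+1/4·4+3/2·4=13; next y=-1/5·0+1/4·13=3.25
n=1: y=3.25, sp=4, e=sp−y=0.75; I=4.75, D=e−e_prev=-3.25; u=3/2·0.75+1/4·4.75+3/2·(-3.25)=-2.5625; next y=-1/5·3.25+1/4·(-2.5625)=-1.290625
n=2: y=-1.290625, sp=4, e=sp−y=5.290625; I=10.040625, D=e−e_prev=4.540625; u=3/2·5.290625+1/4·10.040625+3/2·4.540625≈17.257031; next y=-1/5·(-1.290625)+1/4·17.257031≈4.572383
n=3: y≈4.572383, sp=4, e=sp−y≈-0.572383; I≈9.468242, D=e−e_prev≈-5.863008; u=3/2·(-0.572383)+1/4·9.468242+3/2·(-5.863008)≈-7.286025; next y=-1/5·4.572383+1/4·(-7.286025)≈-2.735983
n=4: y≈-2.735983, sp=4, e=sp−y≈6.735983; I≈16.204225, D=e−e_prev≈7.308366; u=3/2·6.735983+1/4·16.204225+3/2·7.308366≈25.117579; next y=-1/5·(-2.735983)+1/4·25.117579≈6.826591
n=5: y≈6.826591, sp=4, e=sp−y≈-2.826591; I≈13.377634, D=e−e_prev≈-9.562574; u=3/2·(-2.826591)+1/4·13.377634+3/2·(-9.562574)≈-15.239340; next y=-1/5·6.826591+1/4·(-15.239340)≈-5.175153
n=6: y≈-5.175153, sp=4, e=sp−y≈9.175153; I≈22.552787, D=e−e_prev≈12.001745; u=3/2·9.175153+1/4·22.552787+3/2·12.001745≈37.403544; next y=-1/5·(-5.175153)+1/4·37.403544≈10.385917
n=7: y≈10.385917, sp=4, e=sp−y≈-6.385917; I≈16.166870, D=e−e_prev≈-15.561070; u=3/2·(-6.385917)+1/4·16.166870+3/2·(-15.561070)≈-28.878762; next y=-1/5·10.385917+1/4·(-28.878762)≈-9.296874
n=8: y≈-9.296874, sp=4, e=sp−y≈13.296874; I≈29.463744, D=e−e_prev≈19.682790; u=3/2·13.296874+1/4·29.463744+3/2·19.682790≈56.835433; next y=-1/5·(-9.296874)+1/4·56.835433≈16.068233
n=9: y≈16.068233, sp=4, e=sp−y≈-12.068233; I≈17.395511, D=e−e_prev≈-25.365107; u=3/2·(-12.068233)+1/4·17.395511+3/2·(-25.365107)≈-51.801132; next y=-1/5·16.068233+1/4·(-51.801132)≈-16.163929
n=10: y≈-16.163929, sp=4, e=sp−y≈20.163929; I≈37.559441, D=e−e_prev≈32.232162; u=3/2·20.163929+1/4·37.559441+3/2·32.232162≈87.983998; next y=-1/5·(-16.163929)+1/4·87.983998≈25.228785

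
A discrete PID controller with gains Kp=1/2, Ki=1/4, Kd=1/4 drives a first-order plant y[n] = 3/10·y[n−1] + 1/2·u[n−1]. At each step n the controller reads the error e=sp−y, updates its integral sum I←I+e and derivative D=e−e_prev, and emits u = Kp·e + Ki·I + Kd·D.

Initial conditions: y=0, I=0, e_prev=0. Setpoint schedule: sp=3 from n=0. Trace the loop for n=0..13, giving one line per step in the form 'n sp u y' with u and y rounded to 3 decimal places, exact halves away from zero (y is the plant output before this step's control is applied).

0 3 3.000 0.000
1 3 1.500 1.500
2 3 2.550 1.200
3 3 2.490 1.635
4 3 2.840 1.736
5 3 2.976 1.940
6 3 3.162 2.070
7 3 3.295 2.202
8 3 3.422 2.308
9 3 3.526 2.403
10 3 3.618 2.484
11 3 3.697 2.554
12 3 3.766 2.615
13 3 3.825 2.667

(exact arithmetic carried between steps; '≈' marks a value shown rounded to 6 d.p. or computed from one; I and e_prev carry over from the previous line; the table rounds u and y to 3 d.p., halves away from zero)
n=0: y=0, sp=3, e=sp−y=3; I=3, D=e−e_prev=3; u=1/2·3+1/4·3+1/4·3=3; next y=3/10·0+1/2·3=1.5
n=1: y=1.5, sp=3, e=sp−y=1.5; I=4.5, D=e−e_prev=-1.5; u=1/2·1.5+1/4·4.5+1/4·(-1.5)=1.5; next y=3/10·1.5+1/2·1.5=1.2
n=2: y=1.2, sp=3, e=sp−y=1.8; I=6.3, D=e−e_prev=0.3; u=1/2·1.8+1/4·6.3+1/4·0.3=2.55; next y=3/10·1.2+1/2·2.55=1.635
n=3: y=1.635, sp=3, e=sp−y=1.365; I=7.665, D=e−e_prev=-0.435; u=1/2·1.365+1/4·7.665+1/4·(-0.435)=2.49; next y=3/10·1.635+1/2·2.49=1.7355
n=4: y=1.7355, sp=3, e=sp−y=1.2645; I=8.9295, D=e−e_prev=-0.1005; u=1/2·1.2645+1/4·8.9295+1/4·(-0.1005)=2.8395; next y=3/10·1.7355+1/2·2.8395=1.9404
n=5: y=1.9404, sp=3, e=sp−y=1.0596; I=9.9891, D=e−e_prev=-0.2049; u=1/2·1.0596+1/4·9.9891+1/4·(-0.2049)=2.97585; next y=3/10·1.9404+1/2·2.97585=2.070045
n=6: y=2.070045, sp=3, e=sp−y=0.929955; I=10.919055, D=e−e_prev=-0.129645; u=1/2·0.929955+1/4·10.919055+1/4·(-0.129645)=3.16233; next y=3/10·2.070045+1/2·3.16233≈2.202179
n=7: y≈2.202179, sp=3, e=sp−y≈0.797822; I≈11.716877, D=e−e_prev≈-0.132134; u=1/2·0.797822+1/4·11.716877+1/4·(-0.132134)≈3.295097; next y=3/10·2.202179+1/2·3.295097≈2.308202
n=8: y≈2.308202, sp=3, e=sp−y≈0.691798; I≈12.408675, D=e−e_prev≈-0.106023; u=1/2·0.691798+1/4·12.408675+1/4·(-0.106023)≈3.421562; next y=3/10·2.308202+1/2·3.421562≈2.403242
n=9: y≈2.403242, sp=3, e=sp−y≈0.596758; I≈13.005433, D=e−e_prev≈-0.095040; u=1/2·0.596758+1/4·13.005433+1/4·(-0.095040)≈3.525978; next y=3/10·2.403242+1/2·3.525978≈2.483961
n=10: y≈2.483961, sp=3, e=sp−y≈0.516039; I≈13.521472, D=e−e_prev≈-0.080720; u=1/2·0.516039+1/4·13.521472+1/4·(-0.080720)≈3.618207; next y=3/10·2.483961+1/2·3.618207≈2.554292
n=11: y≈2.554292, sp=3, e=sp−y≈0.445708; I≈13.967180, D=e−e_prev≈-0.070331; u=1/2·0.445708+1/4·13.967180+1/4·(-0.070331)≈3.697066; next y=3/10·2.554292+1/2·3.697066≈2.614821
n=12: y≈2.614821, sp=3, e=sp−y≈0.385179; I≈14.352359, D=e−e_prev≈-0.060529; u=1/2·0.385179+1/4·14.352359+1/4·(-0.060529)≈3.765547; next y=3/10·2.614821+1/2·3.765547≈2.667220
n=13: y≈2.667220, sp=3, e=sp−y≈0.332780; I≈14.685139, D=e−e_prev≈-0.052399; u=1/2·0.332780+1/4·14.685139+1/4·(-0.052399)≈3.824575; next y=3/10·2.667220+1/2·3.824575≈2.712454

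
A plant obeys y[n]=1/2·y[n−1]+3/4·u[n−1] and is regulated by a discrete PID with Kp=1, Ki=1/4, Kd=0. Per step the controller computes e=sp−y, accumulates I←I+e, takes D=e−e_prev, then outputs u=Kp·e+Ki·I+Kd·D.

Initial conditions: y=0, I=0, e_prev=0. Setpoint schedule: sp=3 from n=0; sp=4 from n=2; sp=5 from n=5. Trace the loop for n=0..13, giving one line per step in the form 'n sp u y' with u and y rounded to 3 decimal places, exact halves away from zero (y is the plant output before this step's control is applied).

0 3 3.750 0.000
1 3 0.984 2.813
2 4 3.116 2.145
3 4 1.999 3.409
4 4 2.403 3.204
5 5 3.602 3.405
6 5 2.752 4.404
7 5 3.073 4.266
8 5 3.042 4.438
9 5 3.104 4.500
10 5 3.132 4.578
11 5 3.163 4.638
12 5 3.187 4.691
13 5 3.208 4.736

(exact arithmetic carried between steps; '≈' marks a value shown rounded to 6 d.p. or computed from one; I and e_prev carry over from the previous line; the table rounds u and y to 3 d.p., halves away from zero)
n=0: y=0, sp=3, e=sp−y=3; I=3, D=e−e_prev=3; u=1·3+1/4·3+0·3=3.75; next y=1/2·0+3/4·3.75=2.8125
n=1: y=2.8125, sp=3, e=sp−y=0.1875; I=3.1875, D=e−e_prev=-2.8125; u=1·0.1875+1/4·3.1875+0·(-2.8125)=0.984375; next y=1/2·2.8125+3/4·0.984375≈2.144531
n=2: y≈2.144531, sp=4, e=sp−y≈1.855469; I≈5.042969, D=e−e_prev≈1.667969; u=1·1.855469+1/4·5.042969+0·1.667969≈3.116211; next y=1/2·2.144531+3/4·3.116211≈3.409424
n=3: y≈3.409424, sp=4, e=sp−y≈0.590576; I≈5.633545, D=e−e_prev≈-1.264893; u=1·0.590576+1/4·5.633545+0·(-1.264893)≈1.998962; next y=1/2·3.409424+3/4·1.998962≈3.203934
n=4: y≈3.203934, sp=4, e=sp−y≈0.796066; I≈6.429611, D=e−e_prev≈0.205490; u=1·0.796066+1/4·6.429611+0·0.205490≈2.403469; next y=1/2·3.203934+3/4·2.403469≈3.404569
n=5: y≈3.404569, sp=5, e=sp−y≈1.595431; I≈8.025043, D=e−e_prev≈0.799365; u=1·1.595431+1/4·8.025043+0·0.799365≈3.601692; next y=1/2·3.404569+3/4·3.601692≈4.403553
n=6: y≈4.403553, sp=5, e=sp−y≈0.596447; I≈8.621489, D=e−e_prev≈-0.998985; u=1·0.596447+1/4·8.621489+0·(-0.998985)≈2.751819; next y=1/2·4.403553+3/4·2.751819≈4.265641
n=7: y≈4.265641, sp=5, e=sp−y≈0.734359; I≈9.355848, D=e−e_prev≈0.137912; u=1·0.734359+1/4·9.355848+0·0.137912≈3.073321; next y=1/2·4.265641+3/4·3.073321≈4.437811
n=8: y≈4.437811, sp=5, e=sp−y≈0.562189; I≈9.918037, D=e−e_prev≈-0.172170; u=1·0.562189+1/4·9.918037+0·(-0.172170)≈3.041698; next y=1/2·4.437811+3/4·3.041698≈4.500179
n=9: y≈4.500179, sp=5, e=sp−y≈0.499821; I≈10.417858, D=e−e_prev≈-0.062368; u=1·0.499821+1/4·10.417858+0·(-0.062368)≈3.104285; next y=1/2·4.500179+3/4·3.104285≈4.578304
n=10: y≈4.578304, sp=5, e=sp−y≈0.421696; I≈10.839554, D=e−e_prev≈-0.078124; u=1·0.421696+1/4·10.839554+0·(-0.078124)≈3.131585; next y=1/2·4.578304+3/4·3.131585≈4.637841
n=11: y≈4.637841, sp=5, e=sp−y≈0.362159; I≈11.201714, D=e−e_prev≈-0.059537; u=1·0.362159+1/4·11.201714+0·(-0.059537)≈3.162588; next y=1/2·4.637841+3/4·3.162588≈4.690861
n=12: y≈4.690861, sp=5, e=sp−y≈0.309139; I≈11.510853, D=e−e_prev≈-0.053021; u=1·0.309139+1/4·11.510853+0·(-0.053021)≈3.186852; next y=1/2·4.690861+3/4·3.186852≈4.735570
n=13: y≈4.735570, sp=5, e=sp−y≈0.264430; I≈11.775283, D=e−e_prev≈-0.044708; u=1·0.264430+1/4·11.775283+0·(-0.044708)≈3.208251; next y=1/2·4.735570+3/4·3.208251≈4.773973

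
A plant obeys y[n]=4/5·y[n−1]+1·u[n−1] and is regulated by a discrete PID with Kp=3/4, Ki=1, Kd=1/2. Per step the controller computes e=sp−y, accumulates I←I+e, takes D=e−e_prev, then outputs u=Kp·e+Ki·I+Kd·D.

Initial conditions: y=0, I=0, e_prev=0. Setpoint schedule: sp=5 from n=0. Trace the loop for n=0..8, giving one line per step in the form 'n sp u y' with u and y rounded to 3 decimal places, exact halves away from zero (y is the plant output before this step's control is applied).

0 5 11.250 0.000
1 5 -11.563 11.250
2 5 18.891 -2.563
3 5 -24.110 16.841
4 5 35.577 -10.638
5 5 -47.360 27.067
6 5 68.165 -25.706
7 5 -92.454 47.600
8 5 131.041 -54.374

(exact arithmetic carried between steps; '≈' marks a value shown rounded to 6 d.p. or computed from one; I and e_prev carry over from the previous line; the table rounds u and y to 3 d.p., halves away from zero)
n=0: y=0, sp=5, e=sp−y=5; I=5, D=e−e_prev=5; u=3/4·5+1·5+1/2·5=11.25; next y=4/5·0+1·11.25=11.25
n=1: y=11.25, sp=5, e=sp−y=-6.25; I=-1.25, D=e−e_prev=-11.25; u=3/4·(-6.25)+1·(-1.25)+1/2·(-11.25)=-11.5625; next y=4/5·11.25+1·(-11.5625)=-2.5625
n=2: y=-2.5625, sp=5, e=sp−y=7.5625; I=6.3125, D=e−e_prev=13.8125; u=3/4·7.5625+1·6.3125+1/2·13.8125=18.890625; next y=4/5·(-2.5625)+1·18.890625=16.840625
n=3: y=16.840625, sp=5, e=sp−y=-11.840625; I=-5.528125, D=e−e_prev=-19.403125; u=3/4·(-11.840625)+1·(-5.528125)+1/2·(-19.403125)≈-24.110156; next y=4/5·16.840625+1·(-24.110156)≈-10.637656
n=4: y≈-10.637656, sp=5, e=sp−y≈15.637656; I≈10.109531, D=e−e_prev≈27.478281; u=3/4·15.637656+1·10.109531+1/2·27.478281≈35.576914; next y=4/5·(-10.637656)+1·35.576914≈27.066789
n=5: y≈27.066789, sp=5, e=sp−y≈-22.066789; I≈-11.957258, D=e−e_prev≈-37.704445; u=3/4·(-22.066789)+1·(-11.957258)+1/2·(-37.704445)≈-47.359572; next y=4/5·27.066789+1·(-47.359572)≈-25.706141
n=6: y≈-25.706141, sp=5, e=sp−y≈30.706141; I≈18.748883, D=e−e_prev≈52.772930; u=3/4·30.706141+1·18.748883+1/2·52.772930≈68.164954; next y=4/5·(-25.706141)+1·68.164954≈47.600041
n=7: y≈47.600041, sp=5, e=sp−y≈-42.600041; I≈-23.851158, D=e−e_prev≈-73.306182; u=3/4·(-42.600041)+1·(-23.851158)+1/2·(-73.306182)≈-92.454280; next y=4/5·47.600041+1·(-92.454280)≈-54.374247
n=8: y≈-54.374247, sp=5, e=sp−y≈59.374247; I≈35.523089, D=e−e_prev≈101.974288; u=3/4·59.374247+1·35.523089+1/2·101.974288≈131.040918; next y=4/5·(-54.374247)+1·131.040918≈87.541521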